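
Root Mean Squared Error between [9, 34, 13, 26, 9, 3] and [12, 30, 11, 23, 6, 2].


MSE = 48/6 = 8
RMSE = √(48/6) = 2.8284

2.8284


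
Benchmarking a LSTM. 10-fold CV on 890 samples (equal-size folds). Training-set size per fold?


Fold size = 890/10 = 89
Training per fold = 890 - 89 = 801

801


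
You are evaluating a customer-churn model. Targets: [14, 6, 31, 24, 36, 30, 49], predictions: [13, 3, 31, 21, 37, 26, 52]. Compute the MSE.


Squared errors: (14-13)²=1, (6-3)²=9, (31-31)²=0, (24-21)²=9, (36-37)²=1, (30-26)²=16, (49-52)²=9
Sum = 45
MSE = 45/7 = 45/7

45/7


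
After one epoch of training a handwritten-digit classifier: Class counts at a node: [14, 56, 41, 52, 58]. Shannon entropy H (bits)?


Probabilities: [14/221, 56/221, 41/221, 52/221, 58/221] ≈ [0.0633, 0.2534, 0.1855, 0.2353, 0.2624]
H = -((14/221)·log₂(14/221) + (56/221)·log₂(56/221) + (41/221)·log₂(41/221) + (52/221)·log₂(52/221) + (58/221)·log₂(58/221))
  = 2.2026 bits

2.2026 bits


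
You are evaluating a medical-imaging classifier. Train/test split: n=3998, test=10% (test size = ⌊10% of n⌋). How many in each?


Test = ⌊3998·10/100⌋ = 399
Train = 3998 - 399 = 3599

Train: 3599, Test: 399


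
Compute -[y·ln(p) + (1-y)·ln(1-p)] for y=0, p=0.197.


BCE = -[y·ln(p) + (1-y)·ln(1-p)]
= -0 - 1·ln(1-0.197)
= -ln(0.803) = 0.2194

0.2194


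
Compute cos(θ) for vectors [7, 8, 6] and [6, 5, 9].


A·B = 7·6 + 8·5 + 6·9 = 136
‖A‖ = √149 = 12.2066, ‖B‖ = √142 = 11.9164
cos = 136/(√149·√142) = 136/√21158 = 0.935

0.935


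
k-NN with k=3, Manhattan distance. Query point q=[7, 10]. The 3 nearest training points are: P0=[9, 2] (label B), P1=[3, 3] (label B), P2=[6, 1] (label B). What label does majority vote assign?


d(q,P0) = 10  (label B)
d(q,P1) = 11  (label B)
d(q,P2) = 10  (label B)
Votes: A=0, B=3
Majority → B

B


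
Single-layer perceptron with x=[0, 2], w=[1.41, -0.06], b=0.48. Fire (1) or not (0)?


z = (0)·(1.41) + (2)·(-0.06) + 0.48
  = 0.36
step(z) = 1 (z≥0)

1


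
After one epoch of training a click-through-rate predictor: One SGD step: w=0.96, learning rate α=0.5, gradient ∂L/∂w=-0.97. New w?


w_new = w - α·∇
= 0.96 - 0.5·-0.97
= 0.96 + 0.485
= 1.445

1.445


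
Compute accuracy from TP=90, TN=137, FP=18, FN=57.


Accuracy = (TP+TN)/(TP+TN+FP+FN)
= (90+137)/(302)
= 227/302 = 75.17%

75.17%


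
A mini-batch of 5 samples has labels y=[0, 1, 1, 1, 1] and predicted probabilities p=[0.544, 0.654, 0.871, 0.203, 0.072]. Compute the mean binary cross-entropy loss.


L[0] = -ln(1-0.544) = -ln(0.456) = 0.7853
L[1] = -ln(0.654) = 0.4246
L[2] = -ln(0.871) = 0.1381
L[3] = -ln(0.203) = 1.5945
L[4] = -ln(0.072) = 2.6311
mean = (0.7853 + 0.4246 + 0.1381 + 1.5945 + 2.6311)/5 = 1.1147

1.1147


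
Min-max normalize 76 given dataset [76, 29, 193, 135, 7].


min=7, max=193
(76-7)/(193-7) = 69/186 = 0.371

0.371


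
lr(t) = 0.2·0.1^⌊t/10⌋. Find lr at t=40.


n_drops = ⌊40/10⌋ = 4
lr = 0.2·0.1^4 = 0.2·0.0001 = 0.00002

0.00002


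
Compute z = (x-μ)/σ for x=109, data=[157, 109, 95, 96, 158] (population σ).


μ = 123, σ = 28.6007
z = (109 - 123)/28.6007 = -0.4895

-0.4895


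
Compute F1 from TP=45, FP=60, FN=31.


Precision = 45/105 = 0.4286
Recall = 45/76 = 0.5921
F1 = 2·P·R/(P+R) = 2·TP/(2·TP+FP+FN) = 90/(90+60+31) = 90/181 = 0.4972

0.4972


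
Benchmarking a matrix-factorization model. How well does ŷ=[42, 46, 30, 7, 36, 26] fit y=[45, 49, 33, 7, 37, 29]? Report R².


ȳ = 33.3333
SS_res = Σ(y-ŷ)² = 37
SS_tot = Σ(y-ȳ)² = 1107.33
R² = 1 - SS_res/SS_tot = 1 - 0.0334 = 0.9666

0.9666


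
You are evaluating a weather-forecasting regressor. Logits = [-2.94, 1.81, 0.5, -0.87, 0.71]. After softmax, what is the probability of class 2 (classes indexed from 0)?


Exponentials: e^-2.94=0.0529, e^1.81=6.1104, e^0.5=1.6487, e^-0.87=0.419, e^0.71=2.034
Sum = 10.265
Softmax = [0.0052, 0.5953, 0.1606, 0.0408, 0.1981]
p[2] = 1.6487/10.265 = 0.1606

0.1606


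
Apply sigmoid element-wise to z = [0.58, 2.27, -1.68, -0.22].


σ(0.58) = 1/(1+e^-0.58) = 0.6411
σ(2.27) = 1/(1+e^-2.27) = 0.9064
σ(-1.68) = 1/(1+e^1.68) = 0.1571
σ(-0.22) = 1/(1+e^0.22) = 0.4452
result = [0.6411, 0.9064, 0.1571, 0.4452]

[0.6411, 0.9064, 0.1571, 0.4452]


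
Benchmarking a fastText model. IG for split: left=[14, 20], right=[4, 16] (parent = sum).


Parent = [18, 36], H_parent = 0.9183
H_left = 0.9774 (n=34), H_right = 0.7219 (n=20)
H_children = (34/54)·0.9774 + (20/54)·0.7219 = 0.8828
IG = 0.9183 - 0.8828 = 0.0355

0.0355


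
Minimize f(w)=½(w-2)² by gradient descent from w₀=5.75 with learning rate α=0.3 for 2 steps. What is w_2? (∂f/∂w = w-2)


step 1: grad = 5.75-2 = 3.75; w = 5.75 - 0.3·(3.75) = 4.625
step 2: grad = 4.625-2 = 2.625; w = 4.625 - 0.3·(2.625) = 3.8375

3.8375


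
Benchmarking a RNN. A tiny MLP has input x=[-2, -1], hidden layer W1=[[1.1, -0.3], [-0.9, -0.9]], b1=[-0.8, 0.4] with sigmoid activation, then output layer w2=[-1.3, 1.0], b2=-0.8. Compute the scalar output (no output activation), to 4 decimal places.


z1[0] = (1.1)·(-2) + (-0.3)·(-1) - 0.8 = -2.7
z1[1] = (-0.9)·(-2) + (-0.9)·(-1) + 0.4 = 3.1
h = sigmoid(z1) = [0.063, 0.9569]
output = (-1.3)·(0.063) + (1.0)·(0.9569) - 0.8 = 0.075

0.075


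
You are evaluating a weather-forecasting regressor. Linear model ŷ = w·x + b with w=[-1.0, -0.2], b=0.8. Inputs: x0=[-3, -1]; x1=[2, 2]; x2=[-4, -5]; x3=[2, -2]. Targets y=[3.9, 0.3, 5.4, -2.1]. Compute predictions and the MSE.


ŷ0 = (-1.0)·(-3) + (-0.2)·(-1) + 0.8 = 4.0
ŷ1 = (-1.0)·(2) + (-0.2)·(2) + 0.8 = -1.6
ŷ2 = (-1.0)·(-4) + (-0.2)·(-5) + 0.8 = 5.8
ŷ3 = (-1.0)·(2) + (-0.2)·(-2) + 0.8 = -0.8
errors² = [0.01, 3.61, 0.16, 1.69]
MSE = 5.4700/4 = 1.3675

1.3675


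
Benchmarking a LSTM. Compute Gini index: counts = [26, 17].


Probabilities: [26/43, 17/43] ≈ [0.6047, 0.3953]
Σpᵢ² = (676 + 289)/43² = 965/1849
Gini = 1 - Σpᵢ² = 1 - 965/1849 = 0.4781

0.4781


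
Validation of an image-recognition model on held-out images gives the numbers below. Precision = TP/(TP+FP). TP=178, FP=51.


Precision = TP/(TP+FP)
= 178/(178+51)
= 178/229 = 77.73%

77.73%


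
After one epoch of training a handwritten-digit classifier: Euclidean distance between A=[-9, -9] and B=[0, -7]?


d = √((-9-0)² + (-9+ 7)²)
  = √(81 + 4)
  = √85 = 9.2195

9.2195


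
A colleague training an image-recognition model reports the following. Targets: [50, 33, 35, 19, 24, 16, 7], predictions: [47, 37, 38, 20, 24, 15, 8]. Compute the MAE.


Absolute errors: |50-47|=3, |33-37|=4, |35-38|=3, |19-20|=1, |24-24|=0, |16-15|=1, |7-8|=1
Sum = 13
MAE = 13/7 = 13/7

13/7


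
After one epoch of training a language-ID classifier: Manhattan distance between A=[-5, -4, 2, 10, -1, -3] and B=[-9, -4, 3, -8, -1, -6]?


d = |-5+ 9| + |-4+ 4| + |2-3| + |10+ 8| + |-1+ 1| + |-3+ 6|
  = 4 + 0 + 1 + 18 + 0 + 3
  = 26

26


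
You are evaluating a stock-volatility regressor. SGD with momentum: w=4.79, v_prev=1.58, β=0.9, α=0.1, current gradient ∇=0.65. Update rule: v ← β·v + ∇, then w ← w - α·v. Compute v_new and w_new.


v_new = 0.9·1.58 + 0.65 = 1.422 + 0.65 = 2.072
w_new = 4.79 - 0.1·2.072 = 4.79 - 0.2072 = 4.5828

v_new=2.072, w_new=4.5828


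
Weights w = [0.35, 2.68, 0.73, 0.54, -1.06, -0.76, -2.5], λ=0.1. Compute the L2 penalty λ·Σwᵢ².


‖w‖₂² = (0.35)² + (2.68)² + (0.73)² + (0.54)² + (-1.06)² + (-0.76)² + (-2.5)²
     = 0.1225 + 7.1824 + 0.5329 + 0.2916 + 1.1236 + 0.5776 + 6.25
     = 16.0806
λ·‖w‖₂² = 0.1·16.0806 = 1.60806

1.60806


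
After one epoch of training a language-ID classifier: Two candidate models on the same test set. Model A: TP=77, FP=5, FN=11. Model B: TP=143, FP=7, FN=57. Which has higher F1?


Model A: P=77/82=0.939, R=77/88=0.875, F1=2PR/(P+R)=2TP/(2TP+FP+FN)=154/170=0.9059
Model B: P=143/150=0.9533, R=143/200=0.715, F1=2PR/(P+R)=2TP/(2TP+FP+FN)=286/350=0.8171
0.9059 > 0.8171 → Model A

Model A


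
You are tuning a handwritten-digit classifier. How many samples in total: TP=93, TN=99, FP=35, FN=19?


Total = TP + TN + FP + FN
= 93 + 99 + 35 + 19
= 246
(Predicted positive: 128, predicted negative: 118)

246


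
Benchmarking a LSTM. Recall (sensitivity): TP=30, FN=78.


Recall = TP/(TP+FN)
= 30/(30+78)
= 30/108 = 27.78%

27.78%


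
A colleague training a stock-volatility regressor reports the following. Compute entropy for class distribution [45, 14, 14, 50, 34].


Probabilities: [45/157, 14/157, 14/157, 50/157, 34/157] ≈ [0.2866, 0.0892, 0.0892, 0.3185, 0.2166]
H = -((45/157)·log₂(45/157) + (14/157)·log₂(14/157) + (14/157)·log₂(14/157) + (50/157)·log₂(50/157) + (34/157)·log₂(34/157))
  = 2.1424 bits

2.1424 bits


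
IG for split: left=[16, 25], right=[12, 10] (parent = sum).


Parent = [28, 35], H_parent = 0.9911
H_left = 0.965 (n=41), H_right = 0.994 (n=22)
H_children = (41/63)·0.965 + (22/63)·0.994 = 0.9751
IG = 0.9911 - 0.9751 = 0.016

0.016


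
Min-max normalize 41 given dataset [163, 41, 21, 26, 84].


min=21, max=163
(41-21)/(163-21) = 20/142 = 0.1408

0.1408


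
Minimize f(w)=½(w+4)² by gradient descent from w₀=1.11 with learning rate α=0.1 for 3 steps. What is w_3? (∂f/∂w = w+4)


step 1: grad = 1.11+4 = 5.11; w = 1.11 - 0.1·(5.11) = 0.599
step 2: grad = 0.599+4 = 4.599; w = 0.599 - 0.1·(4.599) = 0.1391
step 3: grad = 0.1391+4 = 4.1391; w = 0.1391 - 0.1·(4.1391) = -0.27481

-0.27481


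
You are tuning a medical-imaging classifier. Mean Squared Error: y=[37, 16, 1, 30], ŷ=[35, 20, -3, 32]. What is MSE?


Squared errors: (37-35)²=4, (16-20)²=16, (1+ 3)²=16, (30-32)²=4
Sum = 40
MSE = 40/4 = 10

10


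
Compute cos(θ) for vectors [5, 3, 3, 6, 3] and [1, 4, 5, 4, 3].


A·B = 5·1 + 3·4 + 3·5 + 6·4 + 3·3 = 65
‖A‖ = √88 = 9.3808, ‖B‖ = √67 = 8.1854
cos = 65/(√88·√67) = 65/√5896 = 0.8465

0.8465


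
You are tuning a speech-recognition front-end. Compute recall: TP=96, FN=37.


Recall = TP/(TP+FN)
= 96/(96+37)
= 96/133 = 72.18%

72.18%


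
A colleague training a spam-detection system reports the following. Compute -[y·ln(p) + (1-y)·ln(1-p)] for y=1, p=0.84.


BCE = -[y·ln(p) + (1-y)·ln(1-p)]
= -1·ln(0.84) - 0
= -ln(0.84) = 0.1744

0.1744


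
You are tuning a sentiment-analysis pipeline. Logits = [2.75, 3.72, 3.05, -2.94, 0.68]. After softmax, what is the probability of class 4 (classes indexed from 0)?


Exponentials: e^2.75=15.6426, e^3.72=41.2644, e^3.05=21.1153, e^-2.94=0.0529, e^0.68=1.9739
Sum = 80.0491
Softmax = [0.1954, 0.5155, 0.2638, 0.0007, 0.0247]
p[4] = 1.9739/80.0491 = 0.0247

0.0247


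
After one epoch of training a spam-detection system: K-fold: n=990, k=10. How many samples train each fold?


Fold size = 990/10 = 99
Training per fold = 990 - 99 = 891

891


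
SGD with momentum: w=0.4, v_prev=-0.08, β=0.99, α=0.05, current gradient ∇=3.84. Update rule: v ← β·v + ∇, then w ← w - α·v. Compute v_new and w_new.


v_new = 0.99·-0.08 + 3.84 = -0.0792 + 3.84 = 3.7608
w_new = 0.4 - 0.05·3.7608 = 0.4 - 0.18804 = 0.21196

v_new=3.7608, w_new=0.21196


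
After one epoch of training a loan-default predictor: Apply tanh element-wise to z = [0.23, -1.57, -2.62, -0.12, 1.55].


tanh(0.23) = 0.226
tanh(-1.57) = -0.917
tanh(-2.62) = -0.9895
tanh(-0.12) = -0.1194
tanh(1.55) = 0.9138
result = [0.226, -0.917, -0.9895, -0.1194, 0.9138]

[0.226, -0.917, -0.9895, -0.1194, 0.9138]


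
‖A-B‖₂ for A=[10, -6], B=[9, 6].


d = √((10-9)² + (-6-6)²)
  = √(1 + 144)
  = √145 = 12.0416

12.0416


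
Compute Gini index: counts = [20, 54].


Probabilities: [20/74, 54/74] ≈ [0.2703, 0.7297]
Σpᵢ² = (400 + 2916)/74² = 3316/5476
Gini = 1 - Σpᵢ² = 1 - 3316/5476 = 0.3944

0.3944


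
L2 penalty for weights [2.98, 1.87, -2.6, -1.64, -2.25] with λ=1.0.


‖w‖₂² = (2.98)² + (1.87)² + (-2.6)² + (-1.64)² + (-2.25)²
     = 8.8804 + 3.4969 + 6.76 + 2.6896 + 5.0625
     = 26.8894
λ·‖w‖₂² = 1.0·26.8894 = 26.8894

26.8894


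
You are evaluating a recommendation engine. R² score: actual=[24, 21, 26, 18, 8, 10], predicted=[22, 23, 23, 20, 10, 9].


ȳ = 17.8333
SS_res = Σ(y-ŷ)² = 26
SS_tot = Σ(y-ȳ)² = 272.83
R² = 1 - SS_res/SS_tot = 1 - 0.0953 = 0.9047

0.9047


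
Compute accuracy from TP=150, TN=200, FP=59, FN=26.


Accuracy = (TP+TN)/(TP+TN+FP+FN)
= (150+200)/(435)
= 350/435 = 80.46%

80.46%


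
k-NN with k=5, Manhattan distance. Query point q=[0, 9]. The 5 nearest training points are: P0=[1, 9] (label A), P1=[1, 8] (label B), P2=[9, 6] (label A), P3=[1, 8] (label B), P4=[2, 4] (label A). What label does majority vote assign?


d(q,P0) = 1  (label A)
d(q,P1) = 2  (label B)
d(q,P2) = 12  (label A)
d(q,P3) = 2  (label B)
d(q,P4) = 7  (label A)
Votes: A=3, B=2
Majority → A

A


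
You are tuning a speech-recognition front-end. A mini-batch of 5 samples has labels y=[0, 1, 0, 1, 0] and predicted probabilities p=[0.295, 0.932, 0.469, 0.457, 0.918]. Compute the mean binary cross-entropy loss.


L[0] = -ln(1-0.295) = -ln(0.705) = 0.3496
L[1] = -ln(0.932) = 0.0704
L[2] = -ln(1-0.469) = -ln(0.531) = 0.633
L[3] = -ln(0.457) = 0.7831
L[4] = -ln(1-0.918) = -ln(0.082) = 2.501
mean = (0.3496 + 0.0704 + 0.633 + 0.7831 + 2.501)/5 = 0.8674

0.8674


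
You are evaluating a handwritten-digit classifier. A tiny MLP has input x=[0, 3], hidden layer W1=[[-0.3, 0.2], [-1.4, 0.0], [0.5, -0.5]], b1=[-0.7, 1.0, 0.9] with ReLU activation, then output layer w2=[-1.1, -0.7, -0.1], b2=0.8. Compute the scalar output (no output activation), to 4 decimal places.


z1[0] = (-0.3)·(0) + (0.2)·(3) - 0.7 = -0.1
z1[1] = (-1.4)·(0) + (0.0)·(3) + 1.0 = 1.0
z1[2] = (0.5)·(0) + (-0.5)·(3) + 0.9 = -0.6
h = ReLU(z1) = [0.0, 1.0, 0.0]
output = (-1.1)·(0.0) + (-0.7)·(1.0) + (-0.1)·(0.0) + 0.8 = 0.1

0.1


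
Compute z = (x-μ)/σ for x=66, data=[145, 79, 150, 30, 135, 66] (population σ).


μ = 100.8333, σ = 45.1716
z = (66 - 100.8333)/45.1716 = -0.7711

-0.7711


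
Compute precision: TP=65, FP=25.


Precision = TP/(TP+FP)
= 65/(65+25)
= 65/90 = 72.22%

72.22%


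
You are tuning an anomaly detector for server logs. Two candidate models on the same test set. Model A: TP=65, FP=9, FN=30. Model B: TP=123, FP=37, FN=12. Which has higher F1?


Model A: P=65/74=0.8784, R=65/95=0.6842, F1=2PR/(P+R)=2TP/(2TP+FP+FN)=130/169=0.7692
Model B: P=123/160=0.7688, R=123/135=0.9111, F1=2PR/(P+R)=2TP/(2TP+FP+FN)=246/295=0.8339
0.7692 < 0.8339 → Model B

Model B


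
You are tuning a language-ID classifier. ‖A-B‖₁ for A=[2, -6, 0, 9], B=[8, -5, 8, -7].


d = |2-8| + |-6+ 5| + |0-8| + |9+ 7|
  = 6 + 1 + 8 + 16
  = 31

31


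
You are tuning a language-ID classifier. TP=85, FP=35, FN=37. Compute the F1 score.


Precision = 85/120 = 0.7083
Recall = 85/122 = 0.6967
F1 = 2·P·R/(P+R) = 2·TP/(2·TP+FP+FN) = 170/(170+35+37) = 170/242 = 0.7025

0.7025


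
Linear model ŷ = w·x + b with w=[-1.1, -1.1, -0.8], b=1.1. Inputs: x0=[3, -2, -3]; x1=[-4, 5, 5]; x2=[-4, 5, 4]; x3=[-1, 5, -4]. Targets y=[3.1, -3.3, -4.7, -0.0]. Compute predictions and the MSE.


ŷ0 = (-1.1)·(3) + (-1.1)·(-2) + (-0.8)·(-3) + 1.1 = 2.4
ŷ1 = (-1.1)·(-4) + (-1.1)·(5) + (-0.8)·(5) + 1.1 = -4.0
ŷ2 = (-1.1)·(-4) + (-1.1)·(5) + (-0.8)·(4) + 1.1 = -3.2
ŷ3 = (-1.1)·(-1) + (-1.1)·(5) + (-0.8)·(-4) + 1.1 = -0.1
errors² = [0.49, 0.49, 2.25, 0.01]
MSE = 3.2400/4 = 0.81

0.81


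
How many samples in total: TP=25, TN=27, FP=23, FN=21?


Total = TP + TN + FP + FN
= 25 + 27 + 23 + 21
= 96
(Predicted positive: 48, predicted negative: 48)

96


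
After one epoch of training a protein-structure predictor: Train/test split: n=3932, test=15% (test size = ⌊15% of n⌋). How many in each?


Test = ⌊3932·15/100⌋ = 589
Train = 3932 - 589 = 3343

Train: 3343, Test: 589


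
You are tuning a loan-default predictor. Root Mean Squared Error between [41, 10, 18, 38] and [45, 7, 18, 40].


MSE = 29/4 = 7.25
RMSE = √(29/4) = 2.6926

2.6926


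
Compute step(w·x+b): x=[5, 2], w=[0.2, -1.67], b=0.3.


z = (5)·(0.2) + (2)·(-1.67) + 0.3
  = -2.04
step(z) = 0 (z<0)

0


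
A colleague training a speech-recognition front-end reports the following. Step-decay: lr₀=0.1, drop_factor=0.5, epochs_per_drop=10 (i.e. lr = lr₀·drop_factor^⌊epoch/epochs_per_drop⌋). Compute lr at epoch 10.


n_drops = ⌊10/10⌋ = 1
lr = 0.1·0.5^1 = 0.1·0.5 = 0.05

0.05


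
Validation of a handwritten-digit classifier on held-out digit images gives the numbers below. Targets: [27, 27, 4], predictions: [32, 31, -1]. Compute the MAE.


Absolute errors: |27-32|=5, |27-31|=4, |4+ 1|=5
Sum = 14
MAE = 14/3 = 14/3

14/3


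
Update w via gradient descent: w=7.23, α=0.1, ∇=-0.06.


w_new = w - α·∇
= 7.23 - 0.1·-0.06
= 7.23 + 0.006
= 7.236

7.236


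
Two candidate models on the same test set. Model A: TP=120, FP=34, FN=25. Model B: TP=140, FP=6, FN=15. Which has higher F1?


Model A: P=120/154=0.7792, R=120/145=0.8276, F1=2PR/(P+R)=2TP/(2TP+FP+FN)=240/299=0.8027
Model B: P=140/146=0.9589, R=140/155=0.9032, F1=2PR/(P+R)=2TP/(2TP+FP+FN)=280/301=0.9302
0.8027 < 0.9302 → Model B

Model B


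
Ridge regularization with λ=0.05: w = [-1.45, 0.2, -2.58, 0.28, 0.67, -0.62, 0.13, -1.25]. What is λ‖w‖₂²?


‖w‖₂² = (-1.45)² + (0.2)² + (-2.58)² + (0.28)² + (0.67)² + (-0.62)² + (0.13)² + (-1.25)²
     = 2.1025 + 0.04 + 6.6564 + 0.0784 + 0.4489 + 0.3844 + 0.0169 + 1.5625
     = 11.29
λ·‖w‖₂² = 0.05·11.29 = 0.5645

0.5645


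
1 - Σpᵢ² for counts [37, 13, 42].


Probabilities: [37/92, 13/92, 42/92] ≈ [0.4022, 0.1413, 0.4565]
Σpᵢ² = (1369 + 169 + 1764)/92² = 3302/8464
Gini = 1 - Σpᵢ² = 1 - 3302/8464 = 0.6099

0.6099


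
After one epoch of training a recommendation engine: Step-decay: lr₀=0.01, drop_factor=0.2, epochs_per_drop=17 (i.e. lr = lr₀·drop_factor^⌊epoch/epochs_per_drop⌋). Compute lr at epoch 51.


n_drops = ⌊51/17⌋ = 3
lr = 0.01·0.2^3 = 0.01·0.008 = 0.00008

0.00008


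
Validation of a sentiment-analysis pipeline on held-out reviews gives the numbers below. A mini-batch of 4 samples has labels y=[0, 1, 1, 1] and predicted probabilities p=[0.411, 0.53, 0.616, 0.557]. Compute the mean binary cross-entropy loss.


L[0] = -ln(1-0.411) = -ln(0.589) = 0.5293
L[1] = -ln(0.53) = 0.6349
L[2] = -ln(0.616) = 0.4845
L[3] = -ln(0.557) = 0.5852
mean = (0.5293 + 0.6349 + 0.4845 + 0.5852)/4 = 0.5585

0.5585


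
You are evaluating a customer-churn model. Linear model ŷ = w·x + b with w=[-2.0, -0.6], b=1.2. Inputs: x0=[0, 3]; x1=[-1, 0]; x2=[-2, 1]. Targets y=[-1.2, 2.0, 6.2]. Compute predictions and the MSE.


ŷ0 = (-2.0)·(0) + (-0.6)·(3) + 1.2 = -0.6
ŷ1 = (-2.0)·(-1) + (-0.6)·(0) + 1.2 = 3.2
ŷ2 = (-2.0)·(-2) + (-0.6)·(1) + 1.2 = 4.6
errors² = [0.36, 1.44, 2.56]
MSE = 4.3600/3 = 1.4533

1.4533


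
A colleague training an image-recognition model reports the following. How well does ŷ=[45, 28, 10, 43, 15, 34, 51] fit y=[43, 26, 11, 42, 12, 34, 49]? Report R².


ȳ = 31
SS_res = Σ(y-ŷ)² = 23
SS_tot = Σ(y-ȳ)² = 1384
R² = 1 - SS_res/SS_tot = 1 - 0.0166 = 0.9834

0.9834


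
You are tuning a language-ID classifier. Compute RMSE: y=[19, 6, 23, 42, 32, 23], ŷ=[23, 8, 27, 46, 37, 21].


MSE = 81/6 = 13.5
RMSE = √(81/6) = 3.6742

3.6742


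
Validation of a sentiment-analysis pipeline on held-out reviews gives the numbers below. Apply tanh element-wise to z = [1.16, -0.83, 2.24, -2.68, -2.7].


tanh(1.16) = 0.821
tanh(-0.83) = -0.6805
tanh(2.24) = 0.9776
tanh(-2.68) = -0.9906
tanh(-2.7) = -0.991
result = [0.821, -0.6805, 0.9776, -0.9906, -0.991]

[0.821, -0.6805, 0.9776, -0.9906, -0.991]


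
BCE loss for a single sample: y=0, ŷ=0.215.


BCE = -[y·ln(p) + (1-y)·ln(1-p)]
= -0 - 1·ln(1-0.215)
= -ln(0.785) = 0.2421

0.2421


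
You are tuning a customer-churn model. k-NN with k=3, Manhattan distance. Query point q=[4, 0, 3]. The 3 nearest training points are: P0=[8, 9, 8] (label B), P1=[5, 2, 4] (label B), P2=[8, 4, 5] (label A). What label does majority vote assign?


d(q,P0) = 18  (label B)
d(q,P1) = 4  (label B)
d(q,P2) = 10  (label A)
Votes: A=1, B=2
Majority → B

B


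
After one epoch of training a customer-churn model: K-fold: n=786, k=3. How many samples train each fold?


Fold size = 786/3 = 262
Training per fold = 786 - 262 = 524

524


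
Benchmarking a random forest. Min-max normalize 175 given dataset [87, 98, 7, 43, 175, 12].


min=7, max=175
(175-7)/(175-7) = 168/168 = 1.0

1.0


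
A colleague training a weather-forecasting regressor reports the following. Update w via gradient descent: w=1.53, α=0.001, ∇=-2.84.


w_new = w - α·∇
= 1.53 - 0.001·-2.84
= 1.53 + 0.00284
= 1.53284

1.53284


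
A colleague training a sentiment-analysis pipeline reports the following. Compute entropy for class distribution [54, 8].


Probabilities: [54/62, 8/62] ≈ [0.871, 0.129]
H = -((54/62)·log₂(54/62) + (8/62)·log₂(8/62))
  = 0.5548 bits

0.5548 bits


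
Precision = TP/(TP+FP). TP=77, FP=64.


Precision = TP/(TP+FP)
= 77/(77+64)
= 77/141 = 54.61%

54.61%


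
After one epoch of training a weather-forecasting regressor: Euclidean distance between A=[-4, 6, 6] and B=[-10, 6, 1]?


d = √((-4+ 10)² + (6-6)² + (6-1)²)
  = √(36 + 0 + 25)
  = √61 = 7.8102

7.8102


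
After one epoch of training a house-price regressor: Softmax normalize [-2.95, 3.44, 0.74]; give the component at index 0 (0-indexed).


Exponentials: e^-2.95=0.0523, e^3.44=31.187, e^0.74=2.0959
Sum = 33.3352
Softmax = [0.0016, 0.9356, 0.0629]
p[0] = 0.0523/33.3352 = 0.0016

0.0016


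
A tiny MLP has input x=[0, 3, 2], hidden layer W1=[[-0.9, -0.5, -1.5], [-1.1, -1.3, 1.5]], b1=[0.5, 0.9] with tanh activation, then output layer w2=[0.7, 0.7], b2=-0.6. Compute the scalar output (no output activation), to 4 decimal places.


z1[0] = (-0.9)·(0) + (-0.5)·(3) + (-1.5)·(2) + 0.5 = -4.0
z1[1] = (-1.1)·(0) + (-1.3)·(3) + (1.5)·(2) + 0.9 = 0.0
h = tanh(z1) = [-0.9993, 0.0]
output = (0.7)·(-0.9993) + (0.7)·(0.0) - 0.6 = -1.2995

-1.2995


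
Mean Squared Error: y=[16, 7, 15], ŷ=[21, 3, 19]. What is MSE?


Squared errors: (16-21)²=25, (7-3)²=16, (15-19)²=16
Sum = 57
MSE = 57/3 = 19

19


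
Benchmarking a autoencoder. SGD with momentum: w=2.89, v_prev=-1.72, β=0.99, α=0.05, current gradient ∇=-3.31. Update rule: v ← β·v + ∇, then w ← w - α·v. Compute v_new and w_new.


v_new = 0.99·-1.72 - 3.31 = -1.7028 - 3.31 = -5.0128
w_new = 2.89 - 0.05·-5.0128 = 2.89 + 0.25064 = 3.14064

v_new=-5.0128, w_new=3.14064


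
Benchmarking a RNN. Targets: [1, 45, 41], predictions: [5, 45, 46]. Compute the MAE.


Absolute errors: |1-5|=4, |45-45|=0, |41-46|=5
Sum = 9
MAE = 9/3 = 3

3


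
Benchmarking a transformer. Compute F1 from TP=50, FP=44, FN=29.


Precision = 50/94 = 0.5319
Recall = 50/79 = 0.6329
F1 = 2·P·R/(P+R) = 2·TP/(2·TP+FP+FN) = 100/(100+44+29) = 100/173 = 0.578

0.578


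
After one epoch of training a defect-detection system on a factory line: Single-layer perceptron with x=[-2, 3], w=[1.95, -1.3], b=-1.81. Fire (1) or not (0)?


z = (-2)·(1.95) + (3)·(-1.3) - 1.81
  = -9.61
step(z) = 0 (z<0)

0


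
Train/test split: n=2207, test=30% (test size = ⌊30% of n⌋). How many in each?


Test = ⌊2207·30/100⌋ = 662
Train = 2207 - 662 = 1545

Train: 1545, Test: 662


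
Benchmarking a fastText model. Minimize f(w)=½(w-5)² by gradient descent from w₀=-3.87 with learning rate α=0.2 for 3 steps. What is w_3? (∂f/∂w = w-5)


step 1: grad = -3.87-5 = -8.87; w = -3.87 - 0.2·(-8.87) = -2.096
step 2: grad = -2.096-5 = -7.096; w = -2.096 - 0.2·(-7.096) = -0.6768
step 3: grad = -0.6768-5 = -5.6768; w = -0.6768 - 0.2·(-5.6768) = 0.45856

0.45856


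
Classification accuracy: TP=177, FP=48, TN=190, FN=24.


Accuracy = (TP+TN)/(TP+TN+FP+FN)
= (177+190)/(439)
= 367/439 = 83.6%

83.6%


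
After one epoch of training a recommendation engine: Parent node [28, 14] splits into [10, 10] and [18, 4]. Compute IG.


Parent = [28, 14], H_parent = 0.9183
H_left = 1 (n=20), H_right = 0.684 (n=22)
H_children = (20/42)·1 + (22/42)·0.684 = 0.8345
IG = 0.9183 - 0.8345 = 0.0838

0.0838


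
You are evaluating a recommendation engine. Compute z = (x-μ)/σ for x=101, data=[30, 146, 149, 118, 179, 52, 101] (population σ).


μ = 110.7143, σ = 49.9763
z = (101 - 110.7143)/49.9763 = -0.1944

-0.1944


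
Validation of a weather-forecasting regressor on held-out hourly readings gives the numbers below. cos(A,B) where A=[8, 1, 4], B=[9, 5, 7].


A·B = 8·9 + 1·5 + 4·7 = 105
‖A‖ = √81 = 9, ‖B‖ = √155 = 12.4499
cos = 105/(√81·√155) = 105/√12555 = 0.9371

0.9371


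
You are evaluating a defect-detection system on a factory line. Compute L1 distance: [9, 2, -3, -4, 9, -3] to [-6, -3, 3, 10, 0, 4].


d = |9+ 6| + |2+ 3| + |-3-3| + |-4-10| + |9-0| + |-3-4|
  = 15 + 5 + 6 + 14 + 9 + 7
  = 56

56


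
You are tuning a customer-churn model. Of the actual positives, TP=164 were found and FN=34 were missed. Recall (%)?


Recall = TP/(TP+FN)
= 164/(164+34)
= 164/198 = 82.83%

82.83%


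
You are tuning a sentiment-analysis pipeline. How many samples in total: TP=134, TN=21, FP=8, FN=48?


Total = TP + TN + FP + FN
= 134 + 21 + 8 + 48
= 211
(Predicted positive: 142, predicted negative: 69)

211


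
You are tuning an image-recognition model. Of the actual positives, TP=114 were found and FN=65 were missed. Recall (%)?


Recall = TP/(TP+FN)
= 114/(114+65)
= 114/179 = 63.69%

63.69%


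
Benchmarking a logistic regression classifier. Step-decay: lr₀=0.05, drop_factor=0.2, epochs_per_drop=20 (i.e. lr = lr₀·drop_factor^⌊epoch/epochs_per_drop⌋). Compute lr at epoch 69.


n_drops = ⌊69/20⌋ = 3
lr = 0.05·0.2^3 = 0.05·0.008 = 0.0004

0.0004


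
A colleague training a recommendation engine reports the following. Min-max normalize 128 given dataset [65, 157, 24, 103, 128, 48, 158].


min=24, max=158
(128-24)/(158-24) = 104/134 = 0.7761

0.7761


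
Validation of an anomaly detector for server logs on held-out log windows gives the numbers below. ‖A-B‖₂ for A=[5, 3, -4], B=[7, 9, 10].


d = √((5-7)² + (3-9)² + (-4-10)²)
  = √(4 + 36 + 196)
  = √236 = 15.3623

15.3623


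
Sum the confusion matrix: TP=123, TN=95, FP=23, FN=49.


Total = TP + TN + FP + FN
= 123 + 95 + 23 + 49
= 290
(Predicted positive: 146, predicted negative: 144)

290


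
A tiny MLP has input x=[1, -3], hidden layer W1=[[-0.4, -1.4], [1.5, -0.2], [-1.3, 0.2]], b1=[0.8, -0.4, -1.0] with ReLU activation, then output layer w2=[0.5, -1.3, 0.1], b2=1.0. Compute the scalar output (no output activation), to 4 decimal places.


z1[0] = (-0.4)·(1) + (-1.4)·(-3) + 0.8 = 4.6
z1[1] = (1.5)·(1) + (-0.2)·(-3) - 0.4 = 1.7
z1[2] = (-1.3)·(1) + (0.2)·(-3) - 1.0 = -2.9
h = ReLU(z1) = [4.6, 1.7, 0.0]
output = (0.5)·(4.6) + (-1.3)·(1.7) + (0.1)·(0.0) + 1.0 = 1.09

1.09


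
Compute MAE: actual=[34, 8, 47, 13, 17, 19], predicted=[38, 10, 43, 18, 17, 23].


Absolute errors: |34-38|=4, |8-10|=2, |47-43|=4, |13-18|=5, |17-17|=0, |19-23|=4
Sum = 19
MAE = 19/6 = 19/6

19/6


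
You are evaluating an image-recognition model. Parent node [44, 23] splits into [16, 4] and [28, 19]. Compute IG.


Parent = [44, 23], H_parent = 0.9279
H_left = 0.7219 (n=20), H_right = 0.9734 (n=47)
H_children = (20/67)·0.7219 + (47/67)·0.9734 = 0.8983
IG = 0.9279 - 0.8983 = 0.0296

0.0296


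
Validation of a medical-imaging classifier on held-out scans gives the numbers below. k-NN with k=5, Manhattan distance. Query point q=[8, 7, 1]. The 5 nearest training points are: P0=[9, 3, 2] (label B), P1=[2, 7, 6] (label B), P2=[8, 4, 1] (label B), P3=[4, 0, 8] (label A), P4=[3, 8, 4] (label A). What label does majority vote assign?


d(q,P0) = 6  (label B)
d(q,P1) = 11  (label B)
d(q,P2) = 3  (label B)
d(q,P3) = 18  (label A)
d(q,P4) = 9  (label A)
Votes: A=2, B=3
Majority → B

B


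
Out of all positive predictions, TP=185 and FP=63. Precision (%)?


Precision = TP/(TP+FP)
= 185/(185+63)
= 185/248 = 74.6%

74.6%


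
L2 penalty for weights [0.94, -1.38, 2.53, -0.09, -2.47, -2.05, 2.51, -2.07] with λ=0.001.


‖w‖₂² = (0.94)² + (-1.38)² + (2.53)² + (-0.09)² + (-2.47)² + (-2.05)² + (2.51)² + (-2.07)²
     = 0.8836 + 1.9044 + 6.4009 + 0.0081 + 6.1009 + 4.2025 + 6.3001 + 4.2849
     = 30.0854
λ·‖w‖₂² = 0.001·30.0854 = 0.030085

0.030085


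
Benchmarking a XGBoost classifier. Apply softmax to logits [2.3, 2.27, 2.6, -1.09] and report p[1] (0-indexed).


Exponentials: e^2.3=9.9742, e^2.27=9.6794, e^2.6=13.4637, e^-1.09=0.3362
Sum = 33.4535
Softmax = [0.2982, 0.2893, 0.4025, 0.0101]
p[1] = 9.6794/33.4535 = 0.2893

0.2893


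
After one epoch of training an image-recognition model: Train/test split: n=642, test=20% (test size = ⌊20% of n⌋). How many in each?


Test = ⌊642·20/100⌋ = 128
Train = 642 - 128 = 514

Train: 514, Test: 128


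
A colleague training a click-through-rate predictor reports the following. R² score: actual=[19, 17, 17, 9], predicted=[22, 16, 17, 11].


ȳ = 15.5
SS_res = Σ(y-ŷ)² = 14
SS_tot = Σ(y-ȳ)² = 59
R² = 1 - SS_res/SS_tot = 1 - 0.2373 = 0.7627

0.7627


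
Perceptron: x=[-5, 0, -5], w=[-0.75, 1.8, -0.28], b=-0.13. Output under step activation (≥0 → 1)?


z = (-5)·(-0.75) + (0)·(1.8) + (-5)·(-0.28) - 0.13
  = 5.02
step(z) = 1 (z≥0)

1


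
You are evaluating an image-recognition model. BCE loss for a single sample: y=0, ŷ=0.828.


BCE = -[y·ln(p) + (1-y)·ln(1-p)]
= -0 - 1·ln(1-0.828)
= -ln(0.172) = 1.7603

1.7603


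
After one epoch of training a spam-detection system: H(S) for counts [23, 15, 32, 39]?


Probabilities: [23/109, 15/109, 32/109, 39/109] ≈ [0.211, 0.1376, 0.2936, 0.3578]
H = -((23/109)·log₂(23/109) + (15/109)·log₂(15/109) + (32/109)·log₂(32/109) + (39/109)·log₂(39/109))
  = 1.917 bits

1.917 bits


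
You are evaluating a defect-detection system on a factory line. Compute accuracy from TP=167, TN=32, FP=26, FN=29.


Accuracy = (TP+TN)/(TP+TN+FP+FN)
= (167+32)/(254)
= 199/254 = 78.35%

78.35%


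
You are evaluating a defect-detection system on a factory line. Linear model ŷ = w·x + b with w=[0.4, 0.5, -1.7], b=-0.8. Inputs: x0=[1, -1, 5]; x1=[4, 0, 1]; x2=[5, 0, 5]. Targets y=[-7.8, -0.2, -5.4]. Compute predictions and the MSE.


ŷ0 = (0.4)·(1) + (0.5)·(-1) + (-1.7)·(5) - 0.8 = -9.4
ŷ1 = (0.4)·(4) + (0.5)·(0) + (-1.7)·(1) - 0.8 = -0.9
ŷ2 = (0.4)·(5) + (0.5)·(0) + (-1.7)·(5) - 0.8 = -7.3
errors² = [2.56, 0.49, 3.61]
MSE = 6.6600/3 = 2.22

2.22


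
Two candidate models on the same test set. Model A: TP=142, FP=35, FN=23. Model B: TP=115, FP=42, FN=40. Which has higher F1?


Model A: P=142/177=0.8023, R=142/165=0.8606, F1=2PR/(P+R)=2TP/(2TP+FP+FN)=284/342=0.8304
Model B: P=115/157=0.7325, R=115/155=0.7419, F1=2PR/(P+R)=2TP/(2TP+FP+FN)=230/312=0.7372
0.8304 > 0.7372 → Model A

Model A


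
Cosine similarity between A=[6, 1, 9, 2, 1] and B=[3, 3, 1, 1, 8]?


A·B = 6·3 + 1·3 + 9·1 + 2·1 + 1·8 = 40
‖A‖ = √123 = 11.0905, ‖B‖ = √84 = 9.1652
cos = 40/(√123·√84) = 40/√10332 = 0.3935

0.3935


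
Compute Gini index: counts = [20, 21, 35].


Probabilities: [20/76, 21/76, 35/76] ≈ [0.2632, 0.2763, 0.4605]
Σpᵢ² = (400 + 441 + 1225)/76² = 2066/5776
Gini = 1 - Σpᵢ² = 1 - 2066/5776 = 0.6423

0.6423


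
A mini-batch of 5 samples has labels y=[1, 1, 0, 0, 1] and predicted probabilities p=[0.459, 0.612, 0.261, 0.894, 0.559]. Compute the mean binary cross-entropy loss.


L[0] = -ln(0.459) = 0.7787
L[1] = -ln(0.612) = 0.491
L[2] = -ln(1-0.261) = -ln(0.739) = 0.3025
L[3] = -ln(1-0.894) = -ln(0.106) = 2.2443
L[4] = -ln(0.559) = 0.5816
mean = (0.7787 + 0.491 + 0.3025 + 2.2443 + 0.5816)/5 = 0.8796

0.8796


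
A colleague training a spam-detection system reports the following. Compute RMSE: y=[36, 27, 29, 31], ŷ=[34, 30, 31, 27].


MSE = 33/4 = 8.25
RMSE = √(33/4) = 2.8723

2.8723


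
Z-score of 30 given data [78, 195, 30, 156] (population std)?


μ = 114.75, σ = 64.5654
z = (30 - 114.75)/64.5654 = -1.3126

-1.3126


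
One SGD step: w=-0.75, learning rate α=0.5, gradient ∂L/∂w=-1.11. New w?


w_new = w - α·∇
= -0.75 - 0.5·-1.11
= -0.75 + 0.555
= -0.195

-0.195


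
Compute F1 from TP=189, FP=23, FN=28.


Precision = 189/212 = 0.8915
Recall = 189/217 = 0.871
F1 = 2·P·R/(P+R) = 2·TP/(2·TP+FP+FN) = 378/(378+23+28) = 378/429 = 0.8811

0.8811


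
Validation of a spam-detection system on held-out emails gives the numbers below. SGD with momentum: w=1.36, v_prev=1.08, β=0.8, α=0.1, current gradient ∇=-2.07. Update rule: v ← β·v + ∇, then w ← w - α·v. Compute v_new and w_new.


v_new = 0.8·1.08 - 2.07 = 0.864 - 2.07 = -1.206
w_new = 1.36 - 0.1·-1.206 = 1.36 + 0.1206 = 1.4806

v_new=-1.206, w_new=1.4806


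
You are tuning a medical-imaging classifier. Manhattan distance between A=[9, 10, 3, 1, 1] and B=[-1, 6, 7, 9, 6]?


d = |9+ 1| + |10-6| + |3-7| + |1-9| + |1-6|
  = 10 + 4 + 4 + 8 + 5
  = 31

31


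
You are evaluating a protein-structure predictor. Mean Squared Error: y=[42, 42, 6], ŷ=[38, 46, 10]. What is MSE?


Squared errors: (42-38)²=16, (42-46)²=16, (6-10)²=16
Sum = 48
MSE = 48/3 = 16

16


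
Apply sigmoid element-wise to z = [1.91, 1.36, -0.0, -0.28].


σ(1.91) = 1/(1+e^-1.91) = 0.871
σ(1.36) = 1/(1+e^-1.36) = 0.7958
σ(-0.0) = 1/(1+e^0.0) = 0.5
σ(-0.28) = 1/(1+e^0.28) = 0.4305
result = [0.871, 0.7958, 0.5, 0.4305]

[0.871, 0.7958, 0.5, 0.4305]


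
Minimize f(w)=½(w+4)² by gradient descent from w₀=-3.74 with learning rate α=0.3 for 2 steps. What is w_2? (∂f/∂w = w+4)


step 1: grad = -3.74+4 = 0.26; w = -3.74 - 0.3·(0.26) = -3.818
step 2: grad = -3.818+4 = 0.182; w = -3.818 - 0.3·(0.182) = -3.8726

-3.8726


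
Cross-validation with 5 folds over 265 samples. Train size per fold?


Fold size = 265/5 = 53
Training per fold = 265 - 53 = 212

212


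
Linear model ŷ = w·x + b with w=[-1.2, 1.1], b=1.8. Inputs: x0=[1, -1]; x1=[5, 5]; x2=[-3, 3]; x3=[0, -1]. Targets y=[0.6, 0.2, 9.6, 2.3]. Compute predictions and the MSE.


ŷ0 = (-1.2)·(1) + (1.1)·(-1) + 1.8 = -0.5
ŷ1 = (-1.2)·(5) + (1.1)·(5) + 1.8 = 1.3
ŷ2 = (-1.2)·(-3) + (1.1)·(3) + 1.8 = 8.7
ŷ3 = (-1.2)·(0) + (1.1)·(-1) + 1.8 = 0.7
errors² = [1.21, 1.21, 0.81, 2.56]
MSE = 5.7900/4 = 1.4475

1.4475


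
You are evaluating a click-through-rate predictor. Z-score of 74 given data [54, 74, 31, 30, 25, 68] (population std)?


μ = 47, σ = 19.3563
z = (74 - 47)/19.3563 = 1.3949

1.3949


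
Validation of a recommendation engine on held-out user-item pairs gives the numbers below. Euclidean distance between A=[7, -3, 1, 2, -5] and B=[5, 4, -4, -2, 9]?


d = √((7-5)² + (-3-4)² + (1+ 4)² + (2+ 2)² + (-5-9)²)
  = √(4 + 49 + 25 + 16 + 196)
  = √290 = 17.0294

17.0294


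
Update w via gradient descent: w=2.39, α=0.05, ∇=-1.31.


w_new = w - α·∇
= 2.39 - 0.05·-1.31
= 2.39 + 0.0655
= 2.4555

2.4555


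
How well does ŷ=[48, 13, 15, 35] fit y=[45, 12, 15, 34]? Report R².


ȳ = 26.5
SS_res = Σ(y-ŷ)² = 11
SS_tot = Σ(y-ȳ)² = 741
R² = 1 - SS_res/SS_tot = 1 - 0.0148 = 0.9852

0.9852


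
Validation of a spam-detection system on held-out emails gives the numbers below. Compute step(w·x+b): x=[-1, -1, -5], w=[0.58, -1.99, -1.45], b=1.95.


z = (-1)·(0.58) + (-1)·(-1.99) + (-5)·(-1.45) + 1.95
  = 10.61
step(z) = 1 (z≥0)

1


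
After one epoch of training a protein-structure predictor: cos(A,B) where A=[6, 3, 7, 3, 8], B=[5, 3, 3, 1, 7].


A·B = 6·5 + 3·3 + 7·3 + 3·1 + 8·7 = 119
‖A‖ = √167 = 12.9228, ‖B‖ = √93 = 9.6437
cos = 119/(√167·√93) = 119/√15531 = 0.9549

0.9549


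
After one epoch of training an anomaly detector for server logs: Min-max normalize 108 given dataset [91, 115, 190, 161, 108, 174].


min=91, max=190
(108-91)/(190-91) = 17/99 = 0.1717

0.1717


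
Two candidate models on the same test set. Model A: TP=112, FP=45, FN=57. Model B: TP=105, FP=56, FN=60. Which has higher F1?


Model A: P=112/157=0.7134, R=112/169=0.6627, F1=2PR/(P+R)=2TP/(2TP+FP+FN)=224/326=0.6871
Model B: P=105/161=0.6522, R=105/165=0.6364, F1=2PR/(P+R)=2TP/(2TP+FP+FN)=210/326=0.6442
0.6871 > 0.6442 → Model A

Model A


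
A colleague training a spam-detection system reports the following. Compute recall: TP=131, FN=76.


Recall = TP/(TP+FN)
= 131/(131+76)
= 131/207 = 63.29%

63.29%


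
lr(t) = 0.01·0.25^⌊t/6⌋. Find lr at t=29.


n_drops = ⌊29/6⌋ = 4
lr = 0.01·0.25^4 = 0.01·0.00390625 = 0.0000390625

0.0000390625


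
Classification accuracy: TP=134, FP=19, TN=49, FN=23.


Accuracy = (TP+TN)/(TP+TN+FP+FN)
= (134+49)/(225)
= 183/225 = 81.33%

81.33%


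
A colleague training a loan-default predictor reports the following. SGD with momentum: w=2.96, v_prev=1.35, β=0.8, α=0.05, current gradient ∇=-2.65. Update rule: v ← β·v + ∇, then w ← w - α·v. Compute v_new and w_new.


v_new = 0.8·1.35 - 2.65 = 1.08 - 2.65 = -1.57
w_new = 2.96 - 0.05·-1.57 = 2.96 + 0.0785 = 3.0385

v_new=-1.57, w_new=3.0385


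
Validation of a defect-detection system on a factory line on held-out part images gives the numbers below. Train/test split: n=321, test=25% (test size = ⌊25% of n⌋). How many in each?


Test = ⌊321·25/100⌋ = 80
Train = 321 - 80 = 241

Train: 241, Test: 80


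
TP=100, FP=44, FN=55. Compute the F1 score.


Precision = 100/144 = 0.6944
Recall = 100/155 = 0.6452
F1 = 2·P·R/(P+R) = 2·TP/(2·TP+FP+FN) = 200/(200+44+55) = 200/299 = 0.6689

0.6689


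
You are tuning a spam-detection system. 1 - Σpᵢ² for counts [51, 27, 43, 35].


Probabilities: [51/156, 27/156, 43/156, 35/156] ≈ [0.3269, 0.1731, 0.2756, 0.2244]
Σpᵢ² = (2601 + 729 + 1849 + 1225)/156² = 6404/24336
Gini = 1 - Σpᵢ² = 1 - 6404/24336 = 0.7369

0.7369


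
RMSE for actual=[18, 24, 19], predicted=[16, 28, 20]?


MSE = 21/3 = 7
RMSE = √(21/3) = 2.6458

2.6458


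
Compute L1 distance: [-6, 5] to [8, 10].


d = |-6-8| + |5-10|
  = 14 + 5
  = 19

19


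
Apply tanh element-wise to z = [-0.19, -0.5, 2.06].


tanh(-0.19) = -0.1877
tanh(-0.5) = -0.4621
tanh(2.06) = 0.968
result = [-0.1877, -0.4621, 0.968]

[-0.1877, -0.4621, 0.968]


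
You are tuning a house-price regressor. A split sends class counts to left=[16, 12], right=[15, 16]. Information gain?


Parent = [31, 28], H_parent = 0.9981
H_left = 0.9852 (n=28), H_right = 0.9992 (n=31)
H_children = (28/59)·0.9852 + (31/59)·0.9992 = 0.9926
IG = 0.9981 - 0.9926 = 0.0055

0.0055


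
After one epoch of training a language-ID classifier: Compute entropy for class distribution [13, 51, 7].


Probabilities: [13/71, 51/71, 7/71] ≈ [0.1831, 0.7183, 0.0986]
H = -((13/71)·log₂(13/71) + (51/71)·log₂(51/71) + (7/71)·log₂(7/71))
  = 1.1209 bits

1.1209 bits


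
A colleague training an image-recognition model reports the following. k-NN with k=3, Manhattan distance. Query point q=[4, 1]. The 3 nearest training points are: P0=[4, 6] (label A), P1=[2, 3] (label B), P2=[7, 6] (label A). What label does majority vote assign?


d(q,P0) = 5  (label A)
d(q,P1) = 4  (label B)
d(q,P2) = 8  (label A)
Votes: A=2, B=1
Majority → A

A


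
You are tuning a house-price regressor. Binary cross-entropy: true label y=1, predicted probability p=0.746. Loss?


BCE = -[y·ln(p) + (1-y)·ln(1-p)]
= -1·ln(0.746) - 0
= -ln(0.746) = 0.293

0.293
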